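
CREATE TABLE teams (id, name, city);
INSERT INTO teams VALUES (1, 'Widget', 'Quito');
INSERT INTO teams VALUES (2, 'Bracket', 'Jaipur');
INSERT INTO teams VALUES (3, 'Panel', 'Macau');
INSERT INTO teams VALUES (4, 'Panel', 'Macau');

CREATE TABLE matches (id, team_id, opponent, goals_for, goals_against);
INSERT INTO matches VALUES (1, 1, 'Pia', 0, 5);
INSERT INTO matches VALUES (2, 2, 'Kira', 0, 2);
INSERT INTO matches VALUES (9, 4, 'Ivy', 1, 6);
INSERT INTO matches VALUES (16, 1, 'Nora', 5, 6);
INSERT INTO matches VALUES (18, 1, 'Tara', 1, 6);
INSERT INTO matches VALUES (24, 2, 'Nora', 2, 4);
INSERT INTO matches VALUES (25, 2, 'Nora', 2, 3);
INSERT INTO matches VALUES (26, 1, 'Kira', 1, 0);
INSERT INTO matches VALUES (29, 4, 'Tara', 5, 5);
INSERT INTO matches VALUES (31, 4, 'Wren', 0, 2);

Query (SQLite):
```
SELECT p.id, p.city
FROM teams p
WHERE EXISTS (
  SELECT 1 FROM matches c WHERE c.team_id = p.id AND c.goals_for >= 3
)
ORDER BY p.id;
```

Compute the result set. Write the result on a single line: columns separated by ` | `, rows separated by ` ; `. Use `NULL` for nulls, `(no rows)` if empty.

1 | Quito ; 4 | Macau

For each teams row, check whether any matches with matching team_id has goals_for >= 3.
Keep rows where that is true.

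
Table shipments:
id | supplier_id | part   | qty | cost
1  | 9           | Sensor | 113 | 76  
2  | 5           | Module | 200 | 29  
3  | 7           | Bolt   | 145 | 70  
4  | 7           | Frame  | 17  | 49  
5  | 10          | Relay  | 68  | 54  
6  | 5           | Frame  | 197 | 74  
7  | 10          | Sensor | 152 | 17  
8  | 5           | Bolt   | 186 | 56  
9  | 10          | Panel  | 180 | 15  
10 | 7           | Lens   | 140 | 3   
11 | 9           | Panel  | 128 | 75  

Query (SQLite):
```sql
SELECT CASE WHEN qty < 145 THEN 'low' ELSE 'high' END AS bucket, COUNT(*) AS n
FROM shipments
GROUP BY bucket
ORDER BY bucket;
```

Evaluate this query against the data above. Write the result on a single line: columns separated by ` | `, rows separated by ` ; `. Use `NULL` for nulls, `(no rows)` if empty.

high | 6 ; low | 5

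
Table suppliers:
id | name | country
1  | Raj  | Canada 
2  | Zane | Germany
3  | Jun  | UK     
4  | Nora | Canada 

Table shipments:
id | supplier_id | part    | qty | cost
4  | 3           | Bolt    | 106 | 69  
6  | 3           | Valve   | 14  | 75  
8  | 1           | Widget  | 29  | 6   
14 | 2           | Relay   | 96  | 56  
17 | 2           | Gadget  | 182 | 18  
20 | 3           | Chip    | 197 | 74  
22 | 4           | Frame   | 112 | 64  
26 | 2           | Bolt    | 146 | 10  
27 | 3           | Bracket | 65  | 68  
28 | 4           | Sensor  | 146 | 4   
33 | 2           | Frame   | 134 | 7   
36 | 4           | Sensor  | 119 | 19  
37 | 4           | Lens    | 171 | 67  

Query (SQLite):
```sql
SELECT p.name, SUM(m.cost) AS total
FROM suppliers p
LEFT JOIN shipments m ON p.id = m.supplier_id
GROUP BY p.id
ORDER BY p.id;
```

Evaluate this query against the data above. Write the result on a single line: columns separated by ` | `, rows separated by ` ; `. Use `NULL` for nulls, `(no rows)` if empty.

LEFT JOIN keeps every suppliers row; unmatched ones get NULL for shipments columns.
Group by suppliers.id and compute SUM(m.cost). SUM over an all-NULL group is NULL.
  1: ids {8} → SUM(m.cost)=6
  2: ids {14, 17, 26, 33} → SUM(m.cost)=91
  3: ids {4, 6, 20, 27} → SUM(m.cost)=286
  4: ids {22, 28, 36, 37} → SUM(m.cost)=154

Raj | 6 ; Zane | 91 ; Jun | 286 ; Nora | 154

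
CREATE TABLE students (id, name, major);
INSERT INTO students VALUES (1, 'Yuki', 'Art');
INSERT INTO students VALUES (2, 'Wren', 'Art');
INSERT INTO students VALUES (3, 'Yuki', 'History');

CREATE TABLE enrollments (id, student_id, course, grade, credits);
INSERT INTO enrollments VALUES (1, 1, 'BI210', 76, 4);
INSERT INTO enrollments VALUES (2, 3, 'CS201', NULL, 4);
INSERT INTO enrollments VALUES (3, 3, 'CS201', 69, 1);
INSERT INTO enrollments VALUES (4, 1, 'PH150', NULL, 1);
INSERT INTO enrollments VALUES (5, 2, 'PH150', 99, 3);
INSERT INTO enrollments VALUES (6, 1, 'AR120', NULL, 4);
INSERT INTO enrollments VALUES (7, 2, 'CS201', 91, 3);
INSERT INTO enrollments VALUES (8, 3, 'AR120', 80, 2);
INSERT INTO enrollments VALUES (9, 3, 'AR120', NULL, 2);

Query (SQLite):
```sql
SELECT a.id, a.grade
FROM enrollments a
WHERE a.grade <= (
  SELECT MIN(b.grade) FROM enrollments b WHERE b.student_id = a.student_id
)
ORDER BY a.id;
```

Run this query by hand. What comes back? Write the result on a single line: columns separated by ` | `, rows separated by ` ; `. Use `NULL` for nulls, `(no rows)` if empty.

For each enrollments row a, compute MIN(grade) over rows sharing a.student_id.
Keep row a if a.grade <= that per-group MIN.
  student_id=1: MIN(grade) = 76
  student_id=2: MIN(grade) = 91
  student_id=3: MIN(grade) = 69

1 | 76 ; 3 | 69 ; 7 | 91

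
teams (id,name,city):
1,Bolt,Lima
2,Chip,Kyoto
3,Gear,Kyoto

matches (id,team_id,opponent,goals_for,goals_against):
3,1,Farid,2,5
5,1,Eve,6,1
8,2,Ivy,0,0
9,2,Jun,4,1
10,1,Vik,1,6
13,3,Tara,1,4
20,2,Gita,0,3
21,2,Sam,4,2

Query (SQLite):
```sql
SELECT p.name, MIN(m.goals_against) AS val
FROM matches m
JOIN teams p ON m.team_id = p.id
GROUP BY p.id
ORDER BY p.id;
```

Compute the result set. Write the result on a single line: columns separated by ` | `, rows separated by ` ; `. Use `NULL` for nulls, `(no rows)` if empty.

Bolt | 1 ; Chip | 0 ; Gear | 4

Join each matches row to its teams via team_id.
Group joined rows by teams.id; compute MIN(m.goals_against) per group.
  1: ids {3, 5, 10} → MIN(m.goals_against)=1
  2: ids {8, 9, 20, 21} → MIN(m.goals_against)=0
  3: ids {13} → MIN(m.goals_against)=4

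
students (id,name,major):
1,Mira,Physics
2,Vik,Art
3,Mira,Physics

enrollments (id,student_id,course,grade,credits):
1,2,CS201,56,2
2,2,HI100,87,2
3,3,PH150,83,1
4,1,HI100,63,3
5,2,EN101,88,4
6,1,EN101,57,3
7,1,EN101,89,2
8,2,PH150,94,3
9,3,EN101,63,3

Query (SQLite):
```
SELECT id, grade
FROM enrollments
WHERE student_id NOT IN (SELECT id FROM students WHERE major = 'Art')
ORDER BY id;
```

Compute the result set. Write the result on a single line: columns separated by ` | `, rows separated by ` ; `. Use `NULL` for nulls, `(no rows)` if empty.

Inner query: students.id where major = 'Art'.
Outer: keep enrollments rows whose student_id is not in that set.
Inner query → {2}

3 | 83 ; 4 | 63 ; 6 | 57 ; 7 | 89 ; 9 | 63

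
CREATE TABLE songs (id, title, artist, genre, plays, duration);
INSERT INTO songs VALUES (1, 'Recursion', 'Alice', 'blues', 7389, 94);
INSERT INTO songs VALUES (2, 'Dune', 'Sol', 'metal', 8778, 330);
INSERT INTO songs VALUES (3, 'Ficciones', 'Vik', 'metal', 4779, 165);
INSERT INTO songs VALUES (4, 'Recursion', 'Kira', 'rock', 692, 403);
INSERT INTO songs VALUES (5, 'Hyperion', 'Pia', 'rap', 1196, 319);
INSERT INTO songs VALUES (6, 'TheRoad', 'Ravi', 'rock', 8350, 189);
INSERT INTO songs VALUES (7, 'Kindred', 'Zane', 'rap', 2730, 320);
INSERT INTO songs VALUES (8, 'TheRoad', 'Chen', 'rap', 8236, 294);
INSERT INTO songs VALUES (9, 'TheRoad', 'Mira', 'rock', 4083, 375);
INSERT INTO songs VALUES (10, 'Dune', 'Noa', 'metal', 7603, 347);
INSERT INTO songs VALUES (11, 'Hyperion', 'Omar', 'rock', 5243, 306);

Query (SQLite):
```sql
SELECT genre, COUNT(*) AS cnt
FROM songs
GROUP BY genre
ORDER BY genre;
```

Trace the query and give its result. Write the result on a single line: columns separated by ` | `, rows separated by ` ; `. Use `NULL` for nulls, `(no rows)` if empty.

Partition songs by genre; compute COUNT(*) within each group.
  blues: ids {1} → COUNT(*)=1
  metal: ids {2, 3, 10} → COUNT(*)=3
  rap: ids {5, 7, 8} → COUNT(*)=3
  rock: ids {4, 6, 9, 11} → COUNT(*)=4

blues | 1 ; metal | 3 ; rap | 3 ; rock | 4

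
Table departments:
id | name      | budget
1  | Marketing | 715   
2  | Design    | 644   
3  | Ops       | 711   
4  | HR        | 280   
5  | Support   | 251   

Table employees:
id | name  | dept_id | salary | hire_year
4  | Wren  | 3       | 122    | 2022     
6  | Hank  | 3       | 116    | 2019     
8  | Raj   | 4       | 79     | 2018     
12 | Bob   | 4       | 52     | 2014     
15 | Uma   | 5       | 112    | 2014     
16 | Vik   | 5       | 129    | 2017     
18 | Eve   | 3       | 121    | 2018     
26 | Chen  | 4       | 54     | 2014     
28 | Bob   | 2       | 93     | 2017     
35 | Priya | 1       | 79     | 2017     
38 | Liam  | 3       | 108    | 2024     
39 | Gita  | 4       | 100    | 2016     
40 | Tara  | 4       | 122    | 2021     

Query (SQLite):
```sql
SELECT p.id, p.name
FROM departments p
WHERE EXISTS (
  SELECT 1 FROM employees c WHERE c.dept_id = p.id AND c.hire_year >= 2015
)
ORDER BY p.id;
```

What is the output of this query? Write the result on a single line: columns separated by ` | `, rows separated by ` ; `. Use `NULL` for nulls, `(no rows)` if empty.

1 | Marketing ; 2 | Design ; 3 | Ops ; 4 | HR ; 5 | Support

For each departments row, check whether any employees with matching dept_id has hire_year >= 2015.
Keep rows where that is true.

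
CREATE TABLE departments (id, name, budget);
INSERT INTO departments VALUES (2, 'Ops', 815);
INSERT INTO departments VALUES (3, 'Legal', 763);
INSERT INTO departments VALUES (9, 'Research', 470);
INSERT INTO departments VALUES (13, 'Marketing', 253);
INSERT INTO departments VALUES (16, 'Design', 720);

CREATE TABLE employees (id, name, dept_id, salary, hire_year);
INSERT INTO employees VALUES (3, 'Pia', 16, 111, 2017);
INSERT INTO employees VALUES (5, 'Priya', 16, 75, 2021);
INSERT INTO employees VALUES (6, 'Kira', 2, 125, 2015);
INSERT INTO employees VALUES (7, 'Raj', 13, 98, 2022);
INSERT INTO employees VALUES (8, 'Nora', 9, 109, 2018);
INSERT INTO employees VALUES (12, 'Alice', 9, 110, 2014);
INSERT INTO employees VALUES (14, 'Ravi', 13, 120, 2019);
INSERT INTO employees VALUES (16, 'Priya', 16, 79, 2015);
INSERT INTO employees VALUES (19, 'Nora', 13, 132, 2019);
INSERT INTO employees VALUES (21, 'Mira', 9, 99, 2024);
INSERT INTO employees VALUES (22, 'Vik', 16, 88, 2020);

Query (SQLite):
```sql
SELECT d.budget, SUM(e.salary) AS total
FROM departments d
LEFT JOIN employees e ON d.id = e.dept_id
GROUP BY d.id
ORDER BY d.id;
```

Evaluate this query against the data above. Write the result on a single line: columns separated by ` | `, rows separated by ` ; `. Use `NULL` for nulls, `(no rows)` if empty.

LEFT JOIN keeps every departments row; unmatched ones get NULL for employees columns.
Group by departments.id and compute SUM(e.salary). SUM over an all-NULL group is NULL.
  2: ids {6} → SUM(e.salary)=125
  3: ids {—} → SUM(e.salary)=NULL
  9: ids {8, 12, 21} → SUM(e.salary)=318
  13: ids {7, 14, 19} → SUM(e.salary)=350
  16: ids {3, 5, 16, 22} → SUM(e.salary)=353

815 | 125 ; 763 | NULL ; 470 | 318 ; 253 | 350 ; 720 | 353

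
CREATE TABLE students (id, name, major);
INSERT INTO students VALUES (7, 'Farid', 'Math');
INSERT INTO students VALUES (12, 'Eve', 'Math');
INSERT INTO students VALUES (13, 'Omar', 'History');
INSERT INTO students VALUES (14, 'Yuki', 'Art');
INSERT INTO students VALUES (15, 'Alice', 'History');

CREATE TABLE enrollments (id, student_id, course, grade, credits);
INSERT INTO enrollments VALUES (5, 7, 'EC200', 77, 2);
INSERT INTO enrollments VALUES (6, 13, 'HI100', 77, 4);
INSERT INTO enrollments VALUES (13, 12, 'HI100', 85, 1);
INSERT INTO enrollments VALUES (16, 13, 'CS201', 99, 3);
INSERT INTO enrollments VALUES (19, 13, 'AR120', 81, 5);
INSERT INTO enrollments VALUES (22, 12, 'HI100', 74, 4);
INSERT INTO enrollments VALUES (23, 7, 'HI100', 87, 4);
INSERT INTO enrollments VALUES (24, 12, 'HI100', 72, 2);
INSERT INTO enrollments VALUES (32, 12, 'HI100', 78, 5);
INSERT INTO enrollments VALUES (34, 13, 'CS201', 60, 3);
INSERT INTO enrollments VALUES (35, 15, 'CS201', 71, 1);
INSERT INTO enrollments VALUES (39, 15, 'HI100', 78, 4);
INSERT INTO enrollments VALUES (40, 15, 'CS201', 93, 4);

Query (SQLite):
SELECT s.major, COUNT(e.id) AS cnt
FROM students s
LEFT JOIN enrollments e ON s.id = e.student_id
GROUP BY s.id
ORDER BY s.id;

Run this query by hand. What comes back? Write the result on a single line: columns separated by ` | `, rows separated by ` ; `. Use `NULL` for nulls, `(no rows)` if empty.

LEFT JOIN keeps every students row; unmatched ones get NULL for enrollments columns.
Group by students.id and compute COUNT(e.id). COUNT(col) of an all-NULL group is 0.
  7: ids {5, 23} → COUNT(e.id)=2
  12: ids {13, 22, 24, 32} → COUNT(e.id)=4
  13: ids {6, 16, 19, 34} → COUNT(e.id)=4
  14: ids {—} → COUNT(e.id)=0
  15: ids {35, 39, 40} → COUNT(e.id)=3

Math | 2 ; Math | 4 ; History | 4 ; Art | 0 ; History | 3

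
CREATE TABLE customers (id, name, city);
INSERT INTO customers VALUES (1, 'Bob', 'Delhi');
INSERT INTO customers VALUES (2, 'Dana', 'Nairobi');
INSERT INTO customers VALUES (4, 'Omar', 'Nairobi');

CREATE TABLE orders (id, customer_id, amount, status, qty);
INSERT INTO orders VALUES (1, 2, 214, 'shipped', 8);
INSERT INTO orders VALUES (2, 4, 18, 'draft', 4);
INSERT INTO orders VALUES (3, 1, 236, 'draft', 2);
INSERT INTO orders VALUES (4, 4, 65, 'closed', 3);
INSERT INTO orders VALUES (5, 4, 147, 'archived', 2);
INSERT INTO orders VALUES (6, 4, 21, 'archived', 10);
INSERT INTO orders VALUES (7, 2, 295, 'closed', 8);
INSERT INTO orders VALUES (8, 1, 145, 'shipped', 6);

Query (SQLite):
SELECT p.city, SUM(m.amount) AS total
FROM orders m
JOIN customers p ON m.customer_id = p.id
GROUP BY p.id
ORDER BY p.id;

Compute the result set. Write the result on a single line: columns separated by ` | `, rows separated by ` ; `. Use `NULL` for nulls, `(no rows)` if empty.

Delhi | 381 ; Nairobi | 509 ; Nairobi | 251

Join each orders row to its customers via customer_id.
Group joined rows by customers.id; compute SUM(m.amount) per group.
  1: ids {3, 8} → SUM(m.amount)=381
  2: ids {1, 7} → SUM(m.amount)=509
  4: ids {2, 4, 5, 6} → SUM(m.amount)=251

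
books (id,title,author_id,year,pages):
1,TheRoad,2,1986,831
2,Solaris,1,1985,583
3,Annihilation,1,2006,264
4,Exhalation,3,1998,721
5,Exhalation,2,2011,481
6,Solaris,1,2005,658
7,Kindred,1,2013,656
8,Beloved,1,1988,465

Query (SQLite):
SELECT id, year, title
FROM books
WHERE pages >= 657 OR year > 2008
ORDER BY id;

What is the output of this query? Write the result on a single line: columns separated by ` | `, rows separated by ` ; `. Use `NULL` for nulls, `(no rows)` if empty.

pages >= 657: ids {1, 4, 6}
year > 2008: ids {5, 7}
Combine with OR.

1 | 1986 | TheRoad ; 4 | 1998 | Exhalation ; 5 | 2011 | Exhalation ; 6 | 2005 | Solaris ; 7 | 2013 | Kindred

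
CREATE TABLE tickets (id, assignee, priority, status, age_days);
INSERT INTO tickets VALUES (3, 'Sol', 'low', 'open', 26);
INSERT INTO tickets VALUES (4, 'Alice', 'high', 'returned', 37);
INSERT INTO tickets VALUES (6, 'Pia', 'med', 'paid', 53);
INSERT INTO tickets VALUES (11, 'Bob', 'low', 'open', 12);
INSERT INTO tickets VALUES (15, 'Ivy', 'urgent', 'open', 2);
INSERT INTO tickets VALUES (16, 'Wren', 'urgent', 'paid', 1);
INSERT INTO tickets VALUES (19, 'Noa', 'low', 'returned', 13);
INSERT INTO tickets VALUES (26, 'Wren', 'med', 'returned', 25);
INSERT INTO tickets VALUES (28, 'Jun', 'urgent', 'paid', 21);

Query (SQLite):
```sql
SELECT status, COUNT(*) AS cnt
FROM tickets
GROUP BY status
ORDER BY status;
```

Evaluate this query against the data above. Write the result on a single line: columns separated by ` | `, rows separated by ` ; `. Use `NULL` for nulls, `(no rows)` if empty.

open | 3 ; paid | 3 ; returned | 3

Partition tickets by status; compute COUNT(*) within each group.
  open: ids {3, 11, 15} → COUNT(*)=3
  paid: ids {6, 16, 28} → COUNT(*)=3
  returned: ids {4, 19, 26} → COUNT(*)=3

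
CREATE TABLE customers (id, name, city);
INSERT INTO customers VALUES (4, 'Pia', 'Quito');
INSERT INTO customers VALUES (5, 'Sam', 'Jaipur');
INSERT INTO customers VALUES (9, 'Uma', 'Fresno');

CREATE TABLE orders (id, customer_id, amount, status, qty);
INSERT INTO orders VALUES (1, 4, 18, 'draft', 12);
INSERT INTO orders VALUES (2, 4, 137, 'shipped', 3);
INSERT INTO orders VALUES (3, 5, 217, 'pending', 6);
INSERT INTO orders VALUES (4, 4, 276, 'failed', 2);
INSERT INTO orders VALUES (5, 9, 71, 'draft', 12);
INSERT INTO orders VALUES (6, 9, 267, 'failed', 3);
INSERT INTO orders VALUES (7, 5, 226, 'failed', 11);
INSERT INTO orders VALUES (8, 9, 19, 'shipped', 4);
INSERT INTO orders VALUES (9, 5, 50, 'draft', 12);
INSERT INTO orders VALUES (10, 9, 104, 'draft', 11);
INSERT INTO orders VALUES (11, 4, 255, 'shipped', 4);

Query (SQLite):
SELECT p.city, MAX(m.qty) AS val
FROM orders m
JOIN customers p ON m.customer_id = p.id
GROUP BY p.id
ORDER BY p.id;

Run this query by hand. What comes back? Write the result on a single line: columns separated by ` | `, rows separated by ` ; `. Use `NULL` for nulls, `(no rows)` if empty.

Quito | 12 ; Jaipur | 12 ; Fresno | 12

Join each orders row to its customers via customer_id.
Group joined rows by customers.id; compute MAX(m.qty) per group.
  4: ids {1, 2, 4, 11} → MAX(m.qty)=12
  5: ids {3, 7, 9} → MAX(m.qty)=12
  9: ids {5, 6, 8, 10} → MAX(m.qty)=12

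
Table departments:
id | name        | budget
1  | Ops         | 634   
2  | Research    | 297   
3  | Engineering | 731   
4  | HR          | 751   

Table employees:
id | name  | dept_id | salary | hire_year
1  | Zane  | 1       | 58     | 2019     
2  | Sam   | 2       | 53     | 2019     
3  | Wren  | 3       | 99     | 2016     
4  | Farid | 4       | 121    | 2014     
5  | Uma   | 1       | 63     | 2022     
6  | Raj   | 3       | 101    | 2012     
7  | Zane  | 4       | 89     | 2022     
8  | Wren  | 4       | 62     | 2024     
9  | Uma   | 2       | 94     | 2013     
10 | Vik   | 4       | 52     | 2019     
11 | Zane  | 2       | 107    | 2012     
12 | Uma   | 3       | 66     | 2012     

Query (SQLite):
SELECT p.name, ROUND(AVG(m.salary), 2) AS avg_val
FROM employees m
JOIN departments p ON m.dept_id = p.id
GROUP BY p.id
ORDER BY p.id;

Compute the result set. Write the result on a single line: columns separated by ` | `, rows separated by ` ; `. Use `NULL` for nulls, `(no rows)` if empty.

Ops | 60.5 ; Research | 84.67 ; Engineering | 88.67 ; HR | 81

Join each employees row to its departments via dept_id.
Group joined rows by departments.id; compute ROUND(AVG(m.salary), 2) per group.
  1: ids {1, 5} → ROUND(AVG(m.salary), 2)=60.5
  2: ids {2, 9, 11} → ROUND(AVG(m.salary), 2)=84.67
  3: ids {3, 6, 12} → ROUND(AVG(m.salary), 2)=88.67
  4: ids {4, 7, 8, 10} → ROUND(AVG(m.salary), 2)=81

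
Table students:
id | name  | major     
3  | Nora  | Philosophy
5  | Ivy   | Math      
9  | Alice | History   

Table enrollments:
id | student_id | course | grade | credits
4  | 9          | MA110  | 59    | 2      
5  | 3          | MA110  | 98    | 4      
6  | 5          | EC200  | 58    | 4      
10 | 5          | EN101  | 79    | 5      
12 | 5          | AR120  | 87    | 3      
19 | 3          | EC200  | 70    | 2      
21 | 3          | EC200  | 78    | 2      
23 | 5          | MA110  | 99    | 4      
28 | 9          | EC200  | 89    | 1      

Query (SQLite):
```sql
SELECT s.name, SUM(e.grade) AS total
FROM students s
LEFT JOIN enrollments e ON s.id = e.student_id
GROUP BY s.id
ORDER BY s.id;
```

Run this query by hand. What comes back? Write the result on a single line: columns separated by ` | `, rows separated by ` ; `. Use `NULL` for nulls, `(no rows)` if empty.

Nora | 246 ; Ivy | 323 ; Alice | 148

LEFT JOIN keeps every students row; unmatched ones get NULL for enrollments columns.
Group by students.id and compute SUM(e.grade). SUM over an all-NULL group is NULL.
  3: ids {5, 19, 21} → SUM(e.grade)=246
  5: ids {6, 10, 12, 23} → SUM(e.grade)=323
  9: ids {4, 28} → SUM(e.grade)=148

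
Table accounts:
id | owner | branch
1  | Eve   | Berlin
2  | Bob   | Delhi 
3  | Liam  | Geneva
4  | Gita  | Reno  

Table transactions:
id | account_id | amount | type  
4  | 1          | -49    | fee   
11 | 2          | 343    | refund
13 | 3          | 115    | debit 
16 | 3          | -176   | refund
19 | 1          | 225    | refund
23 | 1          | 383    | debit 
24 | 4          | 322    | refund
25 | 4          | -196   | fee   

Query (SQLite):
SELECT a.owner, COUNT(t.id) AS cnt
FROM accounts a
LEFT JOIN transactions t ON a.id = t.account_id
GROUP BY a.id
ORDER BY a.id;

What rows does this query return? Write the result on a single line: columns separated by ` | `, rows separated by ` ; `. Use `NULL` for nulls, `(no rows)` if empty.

LEFT JOIN keeps every accounts row; unmatched ones get NULL for transactions columns.
Group by accounts.id and compute COUNT(t.id). COUNT(col) of an all-NULL group is 0.
  1: ids {4, 19, 23} → COUNT(t.id)=3
  2: ids {11} → COUNT(t.id)=1
  3: ids {13, 16} → COUNT(t.id)=2
  4: ids {24, 25} → COUNT(t.id)=2

Eve | 3 ; Bob | 1 ; Liam | 2 ; Gita | 2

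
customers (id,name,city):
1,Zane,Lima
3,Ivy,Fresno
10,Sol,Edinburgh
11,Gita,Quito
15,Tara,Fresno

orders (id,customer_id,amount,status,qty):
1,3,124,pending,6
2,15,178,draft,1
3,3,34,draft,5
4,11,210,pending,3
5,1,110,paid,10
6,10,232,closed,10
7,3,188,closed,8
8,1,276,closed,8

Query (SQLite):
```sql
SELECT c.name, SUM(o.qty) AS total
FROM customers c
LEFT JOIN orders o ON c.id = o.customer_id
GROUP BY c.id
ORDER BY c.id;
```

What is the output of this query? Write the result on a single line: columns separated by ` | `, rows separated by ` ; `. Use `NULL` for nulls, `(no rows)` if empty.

Zane | 18 ; Ivy | 19 ; Sol | 10 ; Gita | 3 ; Tara | 1

LEFT JOIN keeps every customers row; unmatched ones get NULL for orders columns.
Group by customers.id and compute SUM(o.qty). SUM over an all-NULL group is NULL.
  1: ids {5, 8} → SUM(o.qty)=18
  3: ids {1, 3, 7} → SUM(o.qty)=19
  10: ids {6} → SUM(o.qty)=10
  11: ids {4} → SUM(o.qty)=3
  15: ids {2} → SUM(o.qty)=1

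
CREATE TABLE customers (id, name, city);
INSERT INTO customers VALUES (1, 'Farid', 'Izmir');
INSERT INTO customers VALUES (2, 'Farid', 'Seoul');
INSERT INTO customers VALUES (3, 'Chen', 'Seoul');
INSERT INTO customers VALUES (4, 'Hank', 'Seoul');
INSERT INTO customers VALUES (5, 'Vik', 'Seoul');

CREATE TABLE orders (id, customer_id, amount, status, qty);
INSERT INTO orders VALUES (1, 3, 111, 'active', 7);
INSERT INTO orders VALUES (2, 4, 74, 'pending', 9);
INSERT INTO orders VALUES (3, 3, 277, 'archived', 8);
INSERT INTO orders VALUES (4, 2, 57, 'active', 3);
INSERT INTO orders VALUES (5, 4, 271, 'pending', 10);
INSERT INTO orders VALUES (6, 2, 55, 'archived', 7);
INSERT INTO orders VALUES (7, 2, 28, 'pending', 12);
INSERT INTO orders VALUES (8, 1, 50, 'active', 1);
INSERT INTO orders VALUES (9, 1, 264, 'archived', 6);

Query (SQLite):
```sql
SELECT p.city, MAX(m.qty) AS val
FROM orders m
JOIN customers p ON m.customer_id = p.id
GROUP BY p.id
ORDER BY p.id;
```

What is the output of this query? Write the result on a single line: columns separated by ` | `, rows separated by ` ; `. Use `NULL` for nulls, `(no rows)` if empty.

Izmir | 6 ; Seoul | 12 ; Seoul | 8 ; Seoul | 10

Join each orders row to its customers via customer_id.
Group joined rows by customers.id; compute MAX(m.qty) per group.
  1: ids {8, 9} → MAX(m.qty)=6
  2: ids {4, 6, 7} → MAX(m.qty)=12
  3: ids {1, 3} → MAX(m.qty)=8
  4: ids {2, 5} → MAX(m.qty)=10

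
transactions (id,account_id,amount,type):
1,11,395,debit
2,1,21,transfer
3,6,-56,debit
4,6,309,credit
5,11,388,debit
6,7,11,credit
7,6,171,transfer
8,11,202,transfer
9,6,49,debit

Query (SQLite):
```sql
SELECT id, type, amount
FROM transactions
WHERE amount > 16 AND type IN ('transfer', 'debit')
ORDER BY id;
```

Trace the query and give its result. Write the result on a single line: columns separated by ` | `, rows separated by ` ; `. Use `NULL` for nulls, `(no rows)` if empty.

amount > 16: ids {1, 2, 4, 5, 7, 8, 9}
type IN ('transfer', 'debit'): ids {1, 2, 3, 5, 7, 8, 9}
Combine with AND.

1 | debit | 395 ; 2 | transfer | 21 ; 5 | debit | 388 ; 7 | transfer | 171 ; 8 | transfer | 202 ; 9 | debit | 49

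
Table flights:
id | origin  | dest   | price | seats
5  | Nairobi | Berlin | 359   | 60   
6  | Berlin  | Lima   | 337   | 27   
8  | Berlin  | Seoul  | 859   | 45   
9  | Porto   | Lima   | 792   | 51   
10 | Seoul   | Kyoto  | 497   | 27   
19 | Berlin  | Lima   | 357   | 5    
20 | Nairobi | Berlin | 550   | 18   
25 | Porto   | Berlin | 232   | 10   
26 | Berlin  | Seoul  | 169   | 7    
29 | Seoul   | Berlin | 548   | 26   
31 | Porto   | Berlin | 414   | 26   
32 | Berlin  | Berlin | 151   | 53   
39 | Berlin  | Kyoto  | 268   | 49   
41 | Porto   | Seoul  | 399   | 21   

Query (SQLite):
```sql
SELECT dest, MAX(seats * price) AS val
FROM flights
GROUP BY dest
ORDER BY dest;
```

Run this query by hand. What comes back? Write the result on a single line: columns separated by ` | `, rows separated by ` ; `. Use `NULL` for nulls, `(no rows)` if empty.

Berlin | 21540 ; Kyoto | 13419 ; Lima | 40392 ; Seoul | 38655

For each row compute seats * price.
Group by dest; take MAX of the expression per group.
  Berlin: ids {5, 20, 25, 29, 31, 32} → MAX(seats * price)=21540
  Kyoto: ids {10, 39} → MAX(seats * price)=13419
  Lima: ids {6, 9, 19} → MAX(seats * price)=40392
  Seoul: ids {8, 26, 41} → MAX(seats * price)=38655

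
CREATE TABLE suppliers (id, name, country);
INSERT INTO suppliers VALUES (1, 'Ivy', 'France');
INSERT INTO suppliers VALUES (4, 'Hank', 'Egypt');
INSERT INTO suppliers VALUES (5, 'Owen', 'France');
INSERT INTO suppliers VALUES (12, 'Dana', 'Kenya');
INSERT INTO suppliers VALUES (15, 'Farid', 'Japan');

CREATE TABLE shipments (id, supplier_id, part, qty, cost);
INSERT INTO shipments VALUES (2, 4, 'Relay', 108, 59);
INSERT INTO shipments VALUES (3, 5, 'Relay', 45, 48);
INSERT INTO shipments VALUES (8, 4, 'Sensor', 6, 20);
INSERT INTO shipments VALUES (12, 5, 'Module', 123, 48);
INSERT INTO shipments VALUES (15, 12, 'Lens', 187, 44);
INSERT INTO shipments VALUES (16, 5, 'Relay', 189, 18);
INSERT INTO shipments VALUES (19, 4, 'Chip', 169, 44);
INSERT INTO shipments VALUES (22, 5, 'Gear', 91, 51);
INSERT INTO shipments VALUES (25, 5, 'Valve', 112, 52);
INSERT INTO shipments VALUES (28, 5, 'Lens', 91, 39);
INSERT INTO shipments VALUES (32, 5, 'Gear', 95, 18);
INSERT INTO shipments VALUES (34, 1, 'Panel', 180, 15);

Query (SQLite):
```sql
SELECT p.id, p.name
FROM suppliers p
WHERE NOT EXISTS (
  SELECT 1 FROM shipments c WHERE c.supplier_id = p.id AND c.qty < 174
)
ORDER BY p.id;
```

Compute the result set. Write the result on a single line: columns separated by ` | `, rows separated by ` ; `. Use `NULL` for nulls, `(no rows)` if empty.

For each suppliers row, check whether any shipments with matching supplier_id has qty < 174.
Keep rows where that is false.

1 | Ivy ; 12 | Dana ; 15 | Farid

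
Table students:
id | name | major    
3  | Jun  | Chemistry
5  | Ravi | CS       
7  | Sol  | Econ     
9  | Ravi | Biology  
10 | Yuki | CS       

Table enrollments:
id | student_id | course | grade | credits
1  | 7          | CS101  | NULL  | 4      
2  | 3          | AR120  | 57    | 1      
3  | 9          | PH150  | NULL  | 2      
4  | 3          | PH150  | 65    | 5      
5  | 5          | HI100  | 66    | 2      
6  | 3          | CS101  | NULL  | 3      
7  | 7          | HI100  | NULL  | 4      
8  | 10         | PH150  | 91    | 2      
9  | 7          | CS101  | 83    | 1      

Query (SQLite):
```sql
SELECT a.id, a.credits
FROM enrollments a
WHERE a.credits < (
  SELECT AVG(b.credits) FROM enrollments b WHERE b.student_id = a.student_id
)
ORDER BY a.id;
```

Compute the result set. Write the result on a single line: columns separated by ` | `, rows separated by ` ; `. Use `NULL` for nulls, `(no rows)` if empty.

For each enrollments row a, compute AVG(credits) over rows sharing a.student_id.
Keep row a if a.credits < that per-group AVG.
  student_id=3: AVG(credits) = 3.0
  student_id=5: AVG(credits) = 2.0
  student_id=7: AVG(credits) = 3.0
  student_id=9: AVG(credits) = 2.0
  student_id=10: AVG(credits) = 2.0

2 | 1 ; 9 | 1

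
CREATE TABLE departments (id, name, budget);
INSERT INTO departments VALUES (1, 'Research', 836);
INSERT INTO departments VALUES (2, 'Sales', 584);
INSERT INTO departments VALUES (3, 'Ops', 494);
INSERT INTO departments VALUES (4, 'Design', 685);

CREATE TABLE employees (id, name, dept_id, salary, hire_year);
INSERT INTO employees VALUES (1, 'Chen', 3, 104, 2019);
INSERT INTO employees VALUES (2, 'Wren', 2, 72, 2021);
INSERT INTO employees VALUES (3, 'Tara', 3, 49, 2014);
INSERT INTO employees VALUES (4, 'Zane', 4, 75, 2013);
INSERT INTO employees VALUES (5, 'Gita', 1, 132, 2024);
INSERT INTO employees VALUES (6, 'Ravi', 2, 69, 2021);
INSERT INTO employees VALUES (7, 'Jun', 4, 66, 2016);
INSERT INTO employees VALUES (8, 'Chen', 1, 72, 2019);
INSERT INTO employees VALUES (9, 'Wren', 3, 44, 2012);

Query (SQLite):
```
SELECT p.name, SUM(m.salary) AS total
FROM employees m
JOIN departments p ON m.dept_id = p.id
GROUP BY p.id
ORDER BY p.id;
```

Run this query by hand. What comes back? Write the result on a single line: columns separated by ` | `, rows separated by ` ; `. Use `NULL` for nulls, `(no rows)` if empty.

Join each employees row to its departments via dept_id.
Group joined rows by departments.id; compute SUM(m.salary) per group.
  1: ids {5, 8} → SUM(m.salary)=204
  2: ids {2, 6} → SUM(m.salary)=141
  3: ids {1, 3, 9} → SUM(m.salary)=197
  4: ids {4, 7} → SUM(m.salary)=141

Research | 204 ; Sales | 141 ; Ops | 197 ; Design | 141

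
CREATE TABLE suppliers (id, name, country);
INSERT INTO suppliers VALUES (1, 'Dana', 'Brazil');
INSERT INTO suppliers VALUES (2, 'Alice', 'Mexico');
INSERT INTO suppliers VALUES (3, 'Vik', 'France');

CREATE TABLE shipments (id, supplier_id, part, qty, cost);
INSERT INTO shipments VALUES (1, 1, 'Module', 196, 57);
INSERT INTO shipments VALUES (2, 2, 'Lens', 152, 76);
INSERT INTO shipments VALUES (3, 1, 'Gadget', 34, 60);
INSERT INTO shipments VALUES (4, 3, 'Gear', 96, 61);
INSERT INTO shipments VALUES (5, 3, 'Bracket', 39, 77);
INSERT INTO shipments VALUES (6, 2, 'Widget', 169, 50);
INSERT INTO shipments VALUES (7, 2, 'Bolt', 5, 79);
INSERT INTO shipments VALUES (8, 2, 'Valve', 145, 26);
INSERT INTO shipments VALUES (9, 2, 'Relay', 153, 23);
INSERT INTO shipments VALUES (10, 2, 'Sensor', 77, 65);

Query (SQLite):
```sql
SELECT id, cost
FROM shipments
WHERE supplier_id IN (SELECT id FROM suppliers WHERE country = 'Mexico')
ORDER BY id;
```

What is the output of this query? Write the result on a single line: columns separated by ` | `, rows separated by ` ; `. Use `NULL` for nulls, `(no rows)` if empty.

2 | 76 ; 6 | 50 ; 7 | 79 ; 8 | 26 ; 9 | 23 ; 10 | 65

Inner query: suppliers.id where country = 'Mexico'.
Outer: keep shipments rows whose supplier_id is in that set.
Inner query → {2}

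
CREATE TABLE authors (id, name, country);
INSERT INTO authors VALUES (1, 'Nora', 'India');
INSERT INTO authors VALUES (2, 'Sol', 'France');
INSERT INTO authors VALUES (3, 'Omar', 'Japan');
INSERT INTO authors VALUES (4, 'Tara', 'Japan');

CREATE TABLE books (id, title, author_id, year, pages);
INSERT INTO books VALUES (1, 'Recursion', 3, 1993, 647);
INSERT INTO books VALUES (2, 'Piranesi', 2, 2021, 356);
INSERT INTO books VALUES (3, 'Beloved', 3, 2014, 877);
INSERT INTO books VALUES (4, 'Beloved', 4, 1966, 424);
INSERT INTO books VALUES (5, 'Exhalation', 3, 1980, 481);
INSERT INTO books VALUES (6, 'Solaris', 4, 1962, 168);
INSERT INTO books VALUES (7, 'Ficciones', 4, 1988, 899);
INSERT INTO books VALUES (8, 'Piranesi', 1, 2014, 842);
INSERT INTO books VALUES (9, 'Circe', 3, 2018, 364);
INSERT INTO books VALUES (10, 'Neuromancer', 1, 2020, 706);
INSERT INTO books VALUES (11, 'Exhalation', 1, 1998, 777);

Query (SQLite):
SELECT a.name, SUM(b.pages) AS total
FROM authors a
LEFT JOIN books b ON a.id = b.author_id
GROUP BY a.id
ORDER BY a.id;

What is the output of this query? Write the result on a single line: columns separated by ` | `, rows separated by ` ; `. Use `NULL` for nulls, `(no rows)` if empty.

Nora | 2325 ; Sol | 356 ; Omar | 2369 ; Tara | 1491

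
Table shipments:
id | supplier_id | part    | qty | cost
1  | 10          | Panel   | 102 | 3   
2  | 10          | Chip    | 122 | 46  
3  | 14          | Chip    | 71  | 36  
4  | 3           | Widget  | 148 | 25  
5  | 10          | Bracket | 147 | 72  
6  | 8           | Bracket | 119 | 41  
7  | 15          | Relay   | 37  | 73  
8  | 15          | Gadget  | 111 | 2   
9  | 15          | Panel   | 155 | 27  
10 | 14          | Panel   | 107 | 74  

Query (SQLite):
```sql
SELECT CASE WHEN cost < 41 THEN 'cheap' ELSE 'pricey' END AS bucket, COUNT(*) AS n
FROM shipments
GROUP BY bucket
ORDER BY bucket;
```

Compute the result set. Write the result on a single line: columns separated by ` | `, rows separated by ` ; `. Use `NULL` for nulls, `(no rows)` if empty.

cheap | 5 ; pricey | 5

Bucket rows by cost < 41 → 'cheap' else 'pricey'; count each bucket.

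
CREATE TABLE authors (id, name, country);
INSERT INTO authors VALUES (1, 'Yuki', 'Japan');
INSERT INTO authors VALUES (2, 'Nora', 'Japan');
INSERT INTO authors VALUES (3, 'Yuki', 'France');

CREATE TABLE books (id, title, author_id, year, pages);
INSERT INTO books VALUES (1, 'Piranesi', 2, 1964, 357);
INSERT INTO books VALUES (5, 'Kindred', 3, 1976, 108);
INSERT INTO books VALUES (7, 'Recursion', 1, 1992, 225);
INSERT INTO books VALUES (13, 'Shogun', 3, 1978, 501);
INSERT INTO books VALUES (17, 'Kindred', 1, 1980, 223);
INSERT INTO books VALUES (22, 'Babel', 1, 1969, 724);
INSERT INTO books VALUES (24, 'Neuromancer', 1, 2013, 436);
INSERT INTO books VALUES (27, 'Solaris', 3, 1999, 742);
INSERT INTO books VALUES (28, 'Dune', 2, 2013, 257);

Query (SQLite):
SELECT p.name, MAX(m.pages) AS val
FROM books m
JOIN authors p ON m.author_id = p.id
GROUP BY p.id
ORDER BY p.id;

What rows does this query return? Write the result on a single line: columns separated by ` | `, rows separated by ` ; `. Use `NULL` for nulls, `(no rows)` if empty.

Yuki | 724 ; Nora | 357 ; Yuki | 742

Join each books row to its authors via author_id.
Group joined rows by authors.id; compute MAX(m.pages) per group.
  1: ids {7, 17, 22, 24} → MAX(m.pages)=724
  2: ids {1, 28} → MAX(m.pages)=357
  3: ids {5, 13, 27} → MAX(m.pages)=742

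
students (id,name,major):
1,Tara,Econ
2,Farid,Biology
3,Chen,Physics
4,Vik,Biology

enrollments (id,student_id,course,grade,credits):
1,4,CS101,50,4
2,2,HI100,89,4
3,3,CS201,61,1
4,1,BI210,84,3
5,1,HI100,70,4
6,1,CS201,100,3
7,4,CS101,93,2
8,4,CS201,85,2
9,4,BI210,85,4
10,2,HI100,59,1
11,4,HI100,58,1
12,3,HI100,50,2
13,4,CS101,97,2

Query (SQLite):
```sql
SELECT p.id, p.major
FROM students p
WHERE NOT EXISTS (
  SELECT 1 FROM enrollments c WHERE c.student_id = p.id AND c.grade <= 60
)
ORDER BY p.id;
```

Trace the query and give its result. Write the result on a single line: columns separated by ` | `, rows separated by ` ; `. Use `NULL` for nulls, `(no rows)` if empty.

For each students row, check whether any enrollments with matching student_id has grade <= 60.
Keep rows where that is false.

1 | Econ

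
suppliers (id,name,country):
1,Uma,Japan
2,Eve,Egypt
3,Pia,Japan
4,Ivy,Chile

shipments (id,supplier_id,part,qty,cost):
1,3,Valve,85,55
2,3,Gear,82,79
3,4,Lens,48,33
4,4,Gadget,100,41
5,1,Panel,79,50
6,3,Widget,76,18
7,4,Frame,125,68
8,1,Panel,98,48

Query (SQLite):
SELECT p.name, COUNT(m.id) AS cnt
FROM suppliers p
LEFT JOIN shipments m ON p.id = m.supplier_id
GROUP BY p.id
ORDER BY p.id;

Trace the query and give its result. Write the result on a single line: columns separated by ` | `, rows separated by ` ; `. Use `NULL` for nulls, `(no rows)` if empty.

Uma | 2 ; Eve | 0 ; Pia | 3 ; Ivy | 3

LEFT JOIN keeps every suppliers row; unmatched ones get NULL for shipments columns.
Group by suppliers.id and compute COUNT(m.id). COUNT(col) of an all-NULL group is 0.
  1: ids {5, 8} → COUNT(m.id)=2
  2: ids {—} → COUNT(m.id)=0
  3: ids {1, 2, 6} → COUNT(m.id)=3
  4: ids {3, 4, 7} → COUNT(m.id)=3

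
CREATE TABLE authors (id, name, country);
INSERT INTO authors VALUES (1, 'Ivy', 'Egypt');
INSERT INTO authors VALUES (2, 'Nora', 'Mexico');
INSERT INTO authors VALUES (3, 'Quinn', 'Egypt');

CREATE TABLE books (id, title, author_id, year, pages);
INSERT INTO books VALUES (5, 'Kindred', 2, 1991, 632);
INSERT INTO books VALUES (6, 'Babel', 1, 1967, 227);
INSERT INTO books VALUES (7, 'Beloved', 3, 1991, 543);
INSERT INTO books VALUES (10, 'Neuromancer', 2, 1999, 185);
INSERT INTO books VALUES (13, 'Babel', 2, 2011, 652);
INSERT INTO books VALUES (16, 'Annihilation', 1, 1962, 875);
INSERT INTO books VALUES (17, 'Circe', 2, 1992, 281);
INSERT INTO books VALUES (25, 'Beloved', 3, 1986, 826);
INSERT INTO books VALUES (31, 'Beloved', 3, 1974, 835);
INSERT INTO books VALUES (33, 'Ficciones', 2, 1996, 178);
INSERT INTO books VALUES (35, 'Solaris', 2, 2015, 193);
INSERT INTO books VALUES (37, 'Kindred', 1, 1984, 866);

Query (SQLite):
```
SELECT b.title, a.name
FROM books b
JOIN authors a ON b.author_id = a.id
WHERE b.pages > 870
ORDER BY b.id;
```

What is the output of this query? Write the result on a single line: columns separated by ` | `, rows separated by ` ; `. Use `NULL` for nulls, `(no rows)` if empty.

Each books row matches the authors row where author_id = authors.id.
Then keep rows with b.pages > 870.

Annihilation | Ivy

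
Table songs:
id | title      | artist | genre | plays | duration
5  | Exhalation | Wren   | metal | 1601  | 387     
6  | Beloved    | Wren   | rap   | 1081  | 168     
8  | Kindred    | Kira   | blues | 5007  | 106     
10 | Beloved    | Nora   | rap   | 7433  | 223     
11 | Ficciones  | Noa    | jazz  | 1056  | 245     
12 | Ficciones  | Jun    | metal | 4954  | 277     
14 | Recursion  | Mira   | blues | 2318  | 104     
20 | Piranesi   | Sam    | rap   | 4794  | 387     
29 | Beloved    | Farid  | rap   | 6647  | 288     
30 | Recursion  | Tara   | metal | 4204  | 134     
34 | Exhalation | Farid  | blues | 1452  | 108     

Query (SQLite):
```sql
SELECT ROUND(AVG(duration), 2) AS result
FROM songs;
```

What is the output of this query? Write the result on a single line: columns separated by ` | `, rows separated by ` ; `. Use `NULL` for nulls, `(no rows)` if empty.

220.64

All duration values: [387, 168, 106, 223, 245, 277, 104, 387, 288, 134, 108].
AVG = 2427 / 11 (rounded to 2 dp).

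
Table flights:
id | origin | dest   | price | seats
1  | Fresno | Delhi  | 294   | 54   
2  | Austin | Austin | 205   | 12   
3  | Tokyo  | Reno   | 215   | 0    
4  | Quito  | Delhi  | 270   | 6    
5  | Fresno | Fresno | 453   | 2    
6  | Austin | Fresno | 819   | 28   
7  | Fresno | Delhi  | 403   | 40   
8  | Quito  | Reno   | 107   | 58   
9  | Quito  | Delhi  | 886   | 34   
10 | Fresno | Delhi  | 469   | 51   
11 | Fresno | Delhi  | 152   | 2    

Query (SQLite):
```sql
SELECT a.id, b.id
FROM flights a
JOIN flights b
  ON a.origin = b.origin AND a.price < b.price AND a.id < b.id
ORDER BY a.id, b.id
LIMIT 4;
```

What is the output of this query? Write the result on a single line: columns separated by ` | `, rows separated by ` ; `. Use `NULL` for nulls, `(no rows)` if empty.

1 | 5 ; 1 | 7 ; 1 | 10 ; 2 | 6

Pairs (a,b) with same origin, a.price < b.price, a.id < b.id.
origin groups: Austin:{2,6} Fresno:{1,5,7,10,11} Quito:{4,8,9} Tokyo:{3}
Ordered by (a.id, b.id); first 4.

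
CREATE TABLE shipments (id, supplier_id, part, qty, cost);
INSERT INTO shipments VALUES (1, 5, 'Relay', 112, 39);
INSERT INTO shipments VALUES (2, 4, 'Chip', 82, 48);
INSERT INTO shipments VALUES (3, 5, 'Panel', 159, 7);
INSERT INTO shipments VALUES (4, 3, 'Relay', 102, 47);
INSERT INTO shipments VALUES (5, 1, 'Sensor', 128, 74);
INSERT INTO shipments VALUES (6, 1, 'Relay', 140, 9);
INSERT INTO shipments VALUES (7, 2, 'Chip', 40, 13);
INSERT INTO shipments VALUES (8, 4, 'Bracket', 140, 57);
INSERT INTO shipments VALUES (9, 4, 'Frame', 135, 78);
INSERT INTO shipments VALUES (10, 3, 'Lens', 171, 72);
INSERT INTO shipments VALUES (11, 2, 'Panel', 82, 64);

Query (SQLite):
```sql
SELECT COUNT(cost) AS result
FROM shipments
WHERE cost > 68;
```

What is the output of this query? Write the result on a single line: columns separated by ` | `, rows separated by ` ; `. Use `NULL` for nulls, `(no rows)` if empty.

Rows where cost > 68 → cost values: [74, 78, 72].
COUNT(cost) counts non-NULL values → 3.

3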